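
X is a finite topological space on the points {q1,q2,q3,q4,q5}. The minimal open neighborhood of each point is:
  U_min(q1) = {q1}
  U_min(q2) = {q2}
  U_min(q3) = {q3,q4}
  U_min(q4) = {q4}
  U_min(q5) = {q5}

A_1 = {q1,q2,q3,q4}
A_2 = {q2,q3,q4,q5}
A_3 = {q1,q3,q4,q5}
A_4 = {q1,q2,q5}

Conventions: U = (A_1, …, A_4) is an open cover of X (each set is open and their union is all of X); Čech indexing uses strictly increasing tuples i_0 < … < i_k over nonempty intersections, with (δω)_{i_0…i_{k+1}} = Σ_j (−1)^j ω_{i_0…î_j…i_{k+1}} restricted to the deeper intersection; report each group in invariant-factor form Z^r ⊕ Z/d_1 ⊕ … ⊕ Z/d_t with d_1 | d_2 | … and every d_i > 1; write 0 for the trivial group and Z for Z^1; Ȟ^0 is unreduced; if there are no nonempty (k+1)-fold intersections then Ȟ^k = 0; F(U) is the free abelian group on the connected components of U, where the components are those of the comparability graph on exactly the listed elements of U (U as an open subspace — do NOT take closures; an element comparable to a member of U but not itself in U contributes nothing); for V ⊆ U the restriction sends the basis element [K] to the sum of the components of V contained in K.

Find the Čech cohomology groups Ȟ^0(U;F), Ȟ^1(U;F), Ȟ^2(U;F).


Ȟ^0 = Z^4; Ȟ^1 = 0; Ȟ^2 = 0

nonempty overlaps:
  A12={q2,q3,q4} A13={q1,q3,q4} A14={q1,q2} A23={q3,q4,q5} A24={q2,q5} A34={q1,q5}
  A123={q3,q4} A124={q2} A134={q1} A234={q5}
components per intersection:
  A1: {q1} {q2} {q3,q4}
  A2: {q2} {q3,q4} {q5}
  A3: {q1} {q3,q4} {q5}
  A4: {q1} {q2} {q5}
  A12: {q2} {q3,q4}
  A13: {q1} {q3,q4}
  A14: {q1} {q2}
  A23: {q3,q4} {q5}
  A24: {q2} {q5}
  A34: {q1} {q5}
  A123: {q3,q4}
  A124: {q2}
  A134: {q1}
  A234: {q5}
C dims 12,12,4; δ0: rk 8, SNF 1^8; δ1: rk 4, SNF 1^4
degree 0: 12−8−0 = 4 → Ȟ^0 ≅ Z^4
degree 1: 12−4−8 = 0 → Ȟ^1 ≅ 0
degree 2: 4−0−4 = 0 → Ȟ^2 ≅ 0


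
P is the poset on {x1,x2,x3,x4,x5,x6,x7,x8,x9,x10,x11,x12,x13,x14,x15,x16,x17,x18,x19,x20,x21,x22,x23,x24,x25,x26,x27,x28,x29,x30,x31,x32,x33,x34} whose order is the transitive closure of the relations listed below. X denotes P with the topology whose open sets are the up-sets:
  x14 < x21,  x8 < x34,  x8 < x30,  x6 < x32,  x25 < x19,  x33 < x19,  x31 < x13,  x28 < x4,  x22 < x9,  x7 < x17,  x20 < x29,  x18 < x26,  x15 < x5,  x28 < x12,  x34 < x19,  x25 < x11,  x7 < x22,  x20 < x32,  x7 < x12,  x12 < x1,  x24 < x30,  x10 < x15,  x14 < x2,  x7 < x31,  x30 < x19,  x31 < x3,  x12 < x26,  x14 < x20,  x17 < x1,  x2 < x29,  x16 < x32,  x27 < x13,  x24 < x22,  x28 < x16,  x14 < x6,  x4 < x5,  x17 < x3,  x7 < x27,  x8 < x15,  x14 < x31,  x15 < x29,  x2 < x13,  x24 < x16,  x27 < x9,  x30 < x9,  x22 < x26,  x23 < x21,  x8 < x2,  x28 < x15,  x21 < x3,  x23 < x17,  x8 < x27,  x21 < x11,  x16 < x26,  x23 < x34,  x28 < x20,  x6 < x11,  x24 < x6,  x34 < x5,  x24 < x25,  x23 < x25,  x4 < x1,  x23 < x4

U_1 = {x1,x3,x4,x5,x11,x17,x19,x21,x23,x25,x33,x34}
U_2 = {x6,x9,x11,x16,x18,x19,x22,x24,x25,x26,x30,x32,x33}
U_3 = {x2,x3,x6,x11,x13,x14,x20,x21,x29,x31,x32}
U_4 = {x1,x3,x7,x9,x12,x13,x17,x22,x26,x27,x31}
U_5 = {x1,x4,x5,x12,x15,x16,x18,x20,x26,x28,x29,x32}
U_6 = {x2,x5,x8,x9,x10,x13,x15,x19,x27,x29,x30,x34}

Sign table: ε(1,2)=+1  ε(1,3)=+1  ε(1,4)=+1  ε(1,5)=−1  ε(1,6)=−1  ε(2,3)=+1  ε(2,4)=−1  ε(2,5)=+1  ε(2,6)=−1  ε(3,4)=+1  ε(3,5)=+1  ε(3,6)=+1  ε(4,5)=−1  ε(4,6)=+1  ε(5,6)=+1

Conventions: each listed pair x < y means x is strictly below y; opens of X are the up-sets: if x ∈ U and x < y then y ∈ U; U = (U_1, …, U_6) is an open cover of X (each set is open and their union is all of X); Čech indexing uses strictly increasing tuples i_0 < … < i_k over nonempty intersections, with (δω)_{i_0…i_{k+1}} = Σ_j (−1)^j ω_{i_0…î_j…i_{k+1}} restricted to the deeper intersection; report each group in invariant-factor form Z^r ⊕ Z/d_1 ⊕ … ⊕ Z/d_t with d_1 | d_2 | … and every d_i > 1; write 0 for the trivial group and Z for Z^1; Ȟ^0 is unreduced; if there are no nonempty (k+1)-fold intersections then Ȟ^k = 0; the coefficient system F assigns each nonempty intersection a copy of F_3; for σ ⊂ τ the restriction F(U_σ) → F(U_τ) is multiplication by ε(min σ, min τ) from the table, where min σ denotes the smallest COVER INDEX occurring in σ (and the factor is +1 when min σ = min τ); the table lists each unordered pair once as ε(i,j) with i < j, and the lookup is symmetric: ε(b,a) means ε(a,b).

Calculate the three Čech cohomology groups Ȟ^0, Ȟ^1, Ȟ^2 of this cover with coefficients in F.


nerve simplices:
  U12={x11,x19,x25,x33} U13={x3,x11,x21} U14={x1,x3,x17} U15={x1,x4,x5} U16={x5,x19,x34} U23={x6,x11,x32} U24={x9,x22,x26} U25={x16,x18,x26,x32} U26={x9,x19,x30} U34={x3,x13,x31} U35={x20,x29,x32} U36={x2,x13,x29} U45={x1,x12,x26} U46={x9,x13,x27} U56={x5,x15,x29}
  U123={x11} U126={x19} U134={x3} U145={x1} U156={x5} U235={x32} U245={x26} U246={x9} U346={x13} U356={x29}
C dims 6,15,10; δ0: rk_F3 6; δ1: rk_F3 9
degree 0: 6−6−0 = 0 → Ȟ^0 ≅ 0
degree 1: 15−9−6 = 0 → Ȟ^1 ≅ 0
degree 2: 10−0−9 = 1 → Ȟ^2 ≅ Z/3

Ȟ^0 ≅ 0, Ȟ^1 ≅ 0 and Ȟ^2 ≅ Z/3


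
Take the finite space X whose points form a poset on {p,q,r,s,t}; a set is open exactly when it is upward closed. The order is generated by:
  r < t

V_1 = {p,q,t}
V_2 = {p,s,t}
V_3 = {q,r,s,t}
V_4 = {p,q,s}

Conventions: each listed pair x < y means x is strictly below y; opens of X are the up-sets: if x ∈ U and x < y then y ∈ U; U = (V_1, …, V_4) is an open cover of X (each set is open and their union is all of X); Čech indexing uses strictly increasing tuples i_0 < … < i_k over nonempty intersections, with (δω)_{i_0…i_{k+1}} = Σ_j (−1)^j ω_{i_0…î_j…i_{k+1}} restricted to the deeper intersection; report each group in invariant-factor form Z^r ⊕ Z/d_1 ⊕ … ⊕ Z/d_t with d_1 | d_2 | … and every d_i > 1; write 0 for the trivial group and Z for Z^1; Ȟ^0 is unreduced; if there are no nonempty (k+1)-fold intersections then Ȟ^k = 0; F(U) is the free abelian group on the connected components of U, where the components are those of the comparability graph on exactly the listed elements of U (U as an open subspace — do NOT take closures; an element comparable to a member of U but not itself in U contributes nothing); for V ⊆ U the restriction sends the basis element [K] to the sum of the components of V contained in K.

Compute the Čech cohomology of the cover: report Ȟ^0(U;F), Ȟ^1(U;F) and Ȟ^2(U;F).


Ȟ^0 = Z^4,  Ȟ^1 = 0,  Ȟ^2 = 0

cover nerve:
  V12={p,t} V13={q,t} V14={p,q} V23={s,t} V24={p,s} V34={q,s}
  V123={t} V124={p} V134={q} V234={s}
components per intersection:
  V1: {p} {q} {t}
  V2: {p} {s} {t}
  V3: {q} {r,t} {s}
  V4: {p} {q} {s}
  V12: {p} {t}
  V13: {q} {t}
  V14: {p} {q}
  V23: {s} {t}
  V24: {p} {s}
  V34: {q} {s}
  V123: {t}
  V124: {p}
  V134: {q}
  V234: {s}
C dims 12,12,4; δ0: rk 8, SNF 1^8; δ1: rk 4, SNF 1^4
Ȟ^0: (12−8)−0=4 ⇒ Z^4
Ȟ^1: (12−4)−8=0 ⇒ 0
Ȟ^2: (4−0)−4=0 ⇒ 0


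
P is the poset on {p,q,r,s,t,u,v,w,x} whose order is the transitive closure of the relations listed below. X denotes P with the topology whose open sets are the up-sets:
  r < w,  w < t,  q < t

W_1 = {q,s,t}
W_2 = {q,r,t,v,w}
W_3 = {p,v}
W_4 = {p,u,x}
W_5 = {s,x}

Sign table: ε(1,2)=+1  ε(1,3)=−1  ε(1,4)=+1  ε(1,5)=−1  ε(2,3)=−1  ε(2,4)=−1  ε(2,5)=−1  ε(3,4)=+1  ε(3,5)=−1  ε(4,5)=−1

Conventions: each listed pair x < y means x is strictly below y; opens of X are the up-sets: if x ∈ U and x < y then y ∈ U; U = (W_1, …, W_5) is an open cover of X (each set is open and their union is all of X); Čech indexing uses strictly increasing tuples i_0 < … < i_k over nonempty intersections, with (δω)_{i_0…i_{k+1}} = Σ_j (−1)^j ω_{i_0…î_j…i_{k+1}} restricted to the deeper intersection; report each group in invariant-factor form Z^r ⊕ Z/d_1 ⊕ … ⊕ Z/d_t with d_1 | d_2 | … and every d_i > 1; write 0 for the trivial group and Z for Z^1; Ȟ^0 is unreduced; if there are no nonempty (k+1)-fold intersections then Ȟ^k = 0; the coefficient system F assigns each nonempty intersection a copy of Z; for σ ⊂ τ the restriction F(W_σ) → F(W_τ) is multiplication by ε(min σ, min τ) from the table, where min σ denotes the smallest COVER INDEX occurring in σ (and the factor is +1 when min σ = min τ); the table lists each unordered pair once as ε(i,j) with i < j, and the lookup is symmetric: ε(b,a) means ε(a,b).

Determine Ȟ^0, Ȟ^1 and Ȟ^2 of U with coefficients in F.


nonempty overlaps:
  W12={q,t} W15={s} W23={v} W34={p} W45={x}
C dims 5,5; δ0: rk 5, SNF 1^4·2
degree 0: 5−5−0 = 0 → Ȟ^0 ≅ 0
degree 1: 5−0−5 = 0 plus torsion [2] → Ȟ^1 ≅ Z/2
degree 2: 0−0−0 = 0 → Ȟ^2 ≅ 0

Ȟ^0 ≅ 0; Ȟ^1 ≅ Z/2; Ȟ^2 ≅ 0


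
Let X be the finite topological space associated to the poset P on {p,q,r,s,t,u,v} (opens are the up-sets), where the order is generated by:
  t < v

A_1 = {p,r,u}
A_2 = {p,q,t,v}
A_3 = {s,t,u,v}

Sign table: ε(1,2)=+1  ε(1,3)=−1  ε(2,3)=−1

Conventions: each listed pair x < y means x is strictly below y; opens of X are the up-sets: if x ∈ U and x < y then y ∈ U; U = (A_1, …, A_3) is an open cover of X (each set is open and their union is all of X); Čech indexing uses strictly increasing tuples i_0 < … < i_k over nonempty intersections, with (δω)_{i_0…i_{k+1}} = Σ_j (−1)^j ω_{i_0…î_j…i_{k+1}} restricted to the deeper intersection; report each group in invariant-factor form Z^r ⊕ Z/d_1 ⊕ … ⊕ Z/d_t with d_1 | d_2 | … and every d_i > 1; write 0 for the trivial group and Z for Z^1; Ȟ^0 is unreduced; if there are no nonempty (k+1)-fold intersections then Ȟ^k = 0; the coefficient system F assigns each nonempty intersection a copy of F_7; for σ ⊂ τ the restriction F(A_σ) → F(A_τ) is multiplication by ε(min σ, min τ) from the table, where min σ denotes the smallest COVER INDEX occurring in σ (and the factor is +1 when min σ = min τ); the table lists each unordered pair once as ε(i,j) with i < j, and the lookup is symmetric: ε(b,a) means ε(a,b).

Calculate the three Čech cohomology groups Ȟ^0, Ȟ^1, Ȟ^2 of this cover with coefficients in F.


Ȟ^0 = Z/7, Ȟ^1 = Z/7, Ȟ^2 = 0

nerve simplices:
  A12={p} A13={u} A23={t,v}
C dims 3,3; δ0: rk_F7 2
degree 0: 3−2−0 = 1 → Ȟ^0 ≅ Z/7
degree 1: 3−0−2 = 1 → Ȟ^1 ≅ Z/7
degree 2: 0−0−0 = 0 → Ȟ^2 ≅ 0


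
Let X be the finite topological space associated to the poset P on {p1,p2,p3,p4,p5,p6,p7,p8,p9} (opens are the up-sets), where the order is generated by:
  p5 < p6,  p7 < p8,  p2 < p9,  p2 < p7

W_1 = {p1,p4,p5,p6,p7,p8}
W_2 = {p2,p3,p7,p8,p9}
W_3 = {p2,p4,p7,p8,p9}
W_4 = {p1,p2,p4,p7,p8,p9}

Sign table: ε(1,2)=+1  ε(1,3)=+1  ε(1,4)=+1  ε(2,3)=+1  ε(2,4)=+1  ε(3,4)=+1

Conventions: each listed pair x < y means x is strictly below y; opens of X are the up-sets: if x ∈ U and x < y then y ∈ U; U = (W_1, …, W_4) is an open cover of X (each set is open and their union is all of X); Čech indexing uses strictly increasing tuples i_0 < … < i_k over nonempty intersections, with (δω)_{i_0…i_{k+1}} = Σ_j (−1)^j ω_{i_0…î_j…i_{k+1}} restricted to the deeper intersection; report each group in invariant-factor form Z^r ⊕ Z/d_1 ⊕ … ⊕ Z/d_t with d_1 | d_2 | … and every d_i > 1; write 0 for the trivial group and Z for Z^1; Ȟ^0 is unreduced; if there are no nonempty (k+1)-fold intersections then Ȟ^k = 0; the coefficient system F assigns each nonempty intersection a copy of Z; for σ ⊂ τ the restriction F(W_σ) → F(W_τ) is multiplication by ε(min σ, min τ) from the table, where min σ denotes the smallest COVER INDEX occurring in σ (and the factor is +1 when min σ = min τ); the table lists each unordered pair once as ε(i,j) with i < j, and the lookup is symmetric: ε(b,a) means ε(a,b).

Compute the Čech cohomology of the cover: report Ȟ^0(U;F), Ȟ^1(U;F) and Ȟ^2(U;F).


Ȟ^0(U;F) ≅ Z, Ȟ^1(U;F) ≅ 0 and Ȟ^2(U;F) ≅ 0

nerve simplices:
  W12={p7,p8} W13={p4,p7,p8} W14={p1,p4,p7,p8} W23={p2,p7,p8,p9} W24={p2,p7,p8,p9} W34={p2,p4,p7,p8,p9}
  W123={p7,p8} W124={p7,p8} W134={p4,p7,p8} W234={p2,p7,p8,p9}
  W1234={p7,p8}
C dims 4,6,4,1; δ0: rk 3, SNF 1^3; δ1: rk 3, SNF 1^3; δ2: rk 1, SNF 1^1
degree 0: 4−3−0 = 1 → Ȟ^0 ≅ Z
degree 1: 6−3−3 = 0 → Ȟ^1 ≅ 0
degree 2: 4−1−3 = 0 → Ȟ^2 ≅ 0


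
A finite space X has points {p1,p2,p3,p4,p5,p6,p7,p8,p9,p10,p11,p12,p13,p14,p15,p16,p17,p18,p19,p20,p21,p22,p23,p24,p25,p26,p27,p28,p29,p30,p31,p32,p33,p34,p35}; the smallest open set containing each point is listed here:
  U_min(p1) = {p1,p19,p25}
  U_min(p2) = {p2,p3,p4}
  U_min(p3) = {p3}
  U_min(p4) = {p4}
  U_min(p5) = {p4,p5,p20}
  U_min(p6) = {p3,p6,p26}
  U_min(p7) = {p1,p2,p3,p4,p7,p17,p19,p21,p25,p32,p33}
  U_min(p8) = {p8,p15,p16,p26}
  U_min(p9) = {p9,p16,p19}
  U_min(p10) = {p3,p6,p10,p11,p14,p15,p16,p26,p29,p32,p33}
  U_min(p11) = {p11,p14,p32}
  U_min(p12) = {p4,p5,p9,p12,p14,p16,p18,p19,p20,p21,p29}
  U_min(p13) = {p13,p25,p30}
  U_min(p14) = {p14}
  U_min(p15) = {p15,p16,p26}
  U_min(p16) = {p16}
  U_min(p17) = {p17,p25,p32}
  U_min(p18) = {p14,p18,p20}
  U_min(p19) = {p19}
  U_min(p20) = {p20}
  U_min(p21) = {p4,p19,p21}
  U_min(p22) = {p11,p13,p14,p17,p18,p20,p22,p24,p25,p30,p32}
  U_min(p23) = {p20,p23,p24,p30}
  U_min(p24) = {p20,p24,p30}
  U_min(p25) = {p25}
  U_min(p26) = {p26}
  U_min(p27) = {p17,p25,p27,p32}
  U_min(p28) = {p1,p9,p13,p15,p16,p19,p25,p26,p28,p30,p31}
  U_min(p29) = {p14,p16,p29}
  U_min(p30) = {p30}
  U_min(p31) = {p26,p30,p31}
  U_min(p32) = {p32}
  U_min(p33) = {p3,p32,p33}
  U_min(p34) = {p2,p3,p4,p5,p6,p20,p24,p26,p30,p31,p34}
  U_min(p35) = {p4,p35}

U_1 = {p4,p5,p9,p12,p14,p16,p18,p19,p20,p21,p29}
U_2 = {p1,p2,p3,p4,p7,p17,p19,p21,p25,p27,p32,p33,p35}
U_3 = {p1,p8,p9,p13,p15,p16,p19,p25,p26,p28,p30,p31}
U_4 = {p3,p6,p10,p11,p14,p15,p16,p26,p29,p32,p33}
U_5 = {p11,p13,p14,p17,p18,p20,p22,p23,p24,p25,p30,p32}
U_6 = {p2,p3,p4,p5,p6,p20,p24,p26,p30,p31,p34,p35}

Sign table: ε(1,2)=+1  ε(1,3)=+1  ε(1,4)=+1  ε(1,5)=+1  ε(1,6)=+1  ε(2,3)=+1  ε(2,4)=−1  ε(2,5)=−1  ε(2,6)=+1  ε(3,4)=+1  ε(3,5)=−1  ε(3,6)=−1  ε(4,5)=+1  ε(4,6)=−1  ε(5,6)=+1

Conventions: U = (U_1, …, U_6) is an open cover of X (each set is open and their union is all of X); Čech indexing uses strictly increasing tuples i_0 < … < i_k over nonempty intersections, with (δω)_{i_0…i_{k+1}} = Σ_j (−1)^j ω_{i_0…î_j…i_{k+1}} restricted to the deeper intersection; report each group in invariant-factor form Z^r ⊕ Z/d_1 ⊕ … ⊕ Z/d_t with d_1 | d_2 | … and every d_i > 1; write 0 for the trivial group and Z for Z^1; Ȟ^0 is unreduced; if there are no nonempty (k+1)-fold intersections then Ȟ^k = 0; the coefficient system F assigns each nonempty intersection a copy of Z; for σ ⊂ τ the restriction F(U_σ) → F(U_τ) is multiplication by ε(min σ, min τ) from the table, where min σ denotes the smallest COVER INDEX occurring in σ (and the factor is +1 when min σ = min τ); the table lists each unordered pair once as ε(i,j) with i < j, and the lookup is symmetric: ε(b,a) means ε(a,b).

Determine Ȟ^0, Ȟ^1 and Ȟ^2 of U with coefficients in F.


Ȟ^0 = 0, Ȟ^1 = Z/2 and Ȟ^2 = Z

nonempty intersections:
  U12={p4,p19,p21} U13={p9,p16,p19} U14={p14,p16,p29} U15={p14,p18,p20} U16={p4,p5,p20} U23={p1,p19,p25} U24={p3,p32,p33} U25={p17,p25,p32} U26={p2,p3,p4,p35} U34={p15,p16,p26} U35={p13,p25,p30} U36={p26,p30,p31} U45={p11,p14,p32} U46={p3,p6,p26} U56={p20,p24,p30}
  U123={p19} U126={p4} U134={p16} U145={p14} U156={p20} U235={p25} U245={p32} U246={p3} U346={p26} U356={p30}
C dims 6,15,10; δ0: rk 6, SNF 1^5·2; δ1: rk 9, SNF 1^9
Ȟ^0: (6−6)−0=0 ⇒ 0
Ȟ^1: (15−9)−6=0 plus torsion [2] ⇒ Z/2
Ȟ^2: (10−0)−9=1 ⇒ Z


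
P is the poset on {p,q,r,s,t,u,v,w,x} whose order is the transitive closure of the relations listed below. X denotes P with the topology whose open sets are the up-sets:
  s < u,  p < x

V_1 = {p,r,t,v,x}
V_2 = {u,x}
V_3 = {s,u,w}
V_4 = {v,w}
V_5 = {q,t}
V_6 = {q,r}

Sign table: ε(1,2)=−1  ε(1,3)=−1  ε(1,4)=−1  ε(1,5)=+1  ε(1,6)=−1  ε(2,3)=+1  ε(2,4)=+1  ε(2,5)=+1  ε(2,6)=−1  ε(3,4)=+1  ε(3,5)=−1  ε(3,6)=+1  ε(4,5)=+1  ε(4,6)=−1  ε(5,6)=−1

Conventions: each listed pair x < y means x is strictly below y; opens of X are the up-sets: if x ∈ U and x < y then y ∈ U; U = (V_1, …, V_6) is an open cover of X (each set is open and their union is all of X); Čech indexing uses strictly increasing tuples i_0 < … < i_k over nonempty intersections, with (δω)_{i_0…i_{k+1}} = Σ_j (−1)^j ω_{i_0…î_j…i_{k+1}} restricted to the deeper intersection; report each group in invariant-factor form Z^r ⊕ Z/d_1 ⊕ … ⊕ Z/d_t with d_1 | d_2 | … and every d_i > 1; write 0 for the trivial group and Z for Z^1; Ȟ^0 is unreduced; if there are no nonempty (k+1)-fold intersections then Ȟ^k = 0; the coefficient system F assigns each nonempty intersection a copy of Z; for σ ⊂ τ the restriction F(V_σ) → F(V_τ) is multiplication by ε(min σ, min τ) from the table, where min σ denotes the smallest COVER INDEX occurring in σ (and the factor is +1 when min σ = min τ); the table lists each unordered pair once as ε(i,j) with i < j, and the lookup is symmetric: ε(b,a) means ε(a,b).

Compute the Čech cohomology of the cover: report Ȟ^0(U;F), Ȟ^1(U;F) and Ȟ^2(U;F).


Ȟ^0 = Z,  Ȟ^1 = Z^2,  Ȟ^2 = 0

nerve of the cover:
  V12={x} V14={v} V15={t} V16={r} V23={u} V34={w} V56={q}
C dims 6,7; δ0: rk 5, SNF 1^5
Ȟ^0 = (6 − 5) − 0 = 1, so Ȟ^0 ≅ Z
Ȟ^1 = (7 − 0) − 5 = 2, so Ȟ^1 ≅ Z^2
Ȟ^2 = (0 − 0) − 0 = 0, so Ȟ^2 ≅ 0


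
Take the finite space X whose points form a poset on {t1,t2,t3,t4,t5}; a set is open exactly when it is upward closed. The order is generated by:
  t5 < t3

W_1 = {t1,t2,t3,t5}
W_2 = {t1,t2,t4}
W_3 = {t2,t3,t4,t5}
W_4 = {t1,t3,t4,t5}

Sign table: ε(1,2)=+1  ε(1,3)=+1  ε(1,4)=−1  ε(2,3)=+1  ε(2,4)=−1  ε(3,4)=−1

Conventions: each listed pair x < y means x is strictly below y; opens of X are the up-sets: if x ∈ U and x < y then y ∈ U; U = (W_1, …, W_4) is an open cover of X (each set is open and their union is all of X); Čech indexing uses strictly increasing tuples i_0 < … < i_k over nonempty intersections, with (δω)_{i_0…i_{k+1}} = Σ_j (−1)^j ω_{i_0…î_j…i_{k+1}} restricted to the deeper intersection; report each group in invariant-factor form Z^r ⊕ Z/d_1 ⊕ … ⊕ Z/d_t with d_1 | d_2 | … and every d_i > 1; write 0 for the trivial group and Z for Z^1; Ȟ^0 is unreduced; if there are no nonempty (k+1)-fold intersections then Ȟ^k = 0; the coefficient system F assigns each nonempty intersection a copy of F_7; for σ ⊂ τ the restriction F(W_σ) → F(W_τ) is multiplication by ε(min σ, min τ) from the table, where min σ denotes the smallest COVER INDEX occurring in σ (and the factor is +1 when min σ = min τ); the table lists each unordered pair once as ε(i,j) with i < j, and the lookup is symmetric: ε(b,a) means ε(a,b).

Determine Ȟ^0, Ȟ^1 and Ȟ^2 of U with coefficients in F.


Ȟ^0 = Z/7,  Ȟ^1 = 0,  Ȟ^2 = Z/7

intersection data:
  W12={t1,t2} W13={t2,t3,t5} W14={t1,t3,t5} W23={t2,t4} W24={t1,t4} W34={t3,t4,t5}
  W123={t2} W124={t1} W134={t3,t5} W234={t4}
C dims 4,6,4; δ0: rk_F7 3; δ1: rk_F7 3
Ȟ^0 = (4 − 3) − 0 = 1, so Ȟ^0 ≅ Z/7
Ȟ^1 = (6 − 3) − 3 = 0, so Ȟ^1 ≅ 0
Ȟ^2 = (4 − 0) − 3 = 1, so Ȟ^2 ≅ Z/7


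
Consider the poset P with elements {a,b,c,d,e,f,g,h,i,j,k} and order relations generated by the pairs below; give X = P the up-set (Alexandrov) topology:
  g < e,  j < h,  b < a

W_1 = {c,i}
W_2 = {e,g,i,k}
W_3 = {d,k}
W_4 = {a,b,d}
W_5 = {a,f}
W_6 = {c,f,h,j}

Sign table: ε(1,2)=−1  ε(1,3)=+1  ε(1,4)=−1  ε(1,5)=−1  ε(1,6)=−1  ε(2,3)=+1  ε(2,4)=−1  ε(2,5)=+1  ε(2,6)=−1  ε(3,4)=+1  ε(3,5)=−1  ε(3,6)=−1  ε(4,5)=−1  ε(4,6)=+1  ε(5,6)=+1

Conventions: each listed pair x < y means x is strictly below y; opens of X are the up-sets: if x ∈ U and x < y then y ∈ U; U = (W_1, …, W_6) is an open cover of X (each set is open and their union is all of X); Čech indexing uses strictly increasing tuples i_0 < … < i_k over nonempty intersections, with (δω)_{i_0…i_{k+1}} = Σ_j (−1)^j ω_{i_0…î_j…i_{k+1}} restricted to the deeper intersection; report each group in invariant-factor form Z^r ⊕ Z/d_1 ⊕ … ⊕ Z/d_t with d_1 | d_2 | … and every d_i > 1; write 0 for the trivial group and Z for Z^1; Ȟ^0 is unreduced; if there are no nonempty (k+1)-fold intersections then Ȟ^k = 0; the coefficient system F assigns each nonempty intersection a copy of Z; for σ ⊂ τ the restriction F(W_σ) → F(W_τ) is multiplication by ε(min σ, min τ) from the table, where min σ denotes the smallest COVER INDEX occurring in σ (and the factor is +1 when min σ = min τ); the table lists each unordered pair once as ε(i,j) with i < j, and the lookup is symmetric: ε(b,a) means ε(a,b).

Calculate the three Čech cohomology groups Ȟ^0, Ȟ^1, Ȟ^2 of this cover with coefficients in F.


nerve of the cover:
  W12={i} W16={c} W23={k} W34={d} W45={a} W56={f}
C dims 6,6; δ0: rk 6, SNF 1^5·2
Ȟ^0 = (6 − 6) − 0 = 0, so Ȟ^0 ≅ 0
Ȟ^1 = (6 − 0) − 6 = 0 plus torsion [2], so Ȟ^1 ≅ Z/2
Ȟ^2 = (0 − 0) − 0 = 0, so Ȟ^2 ≅ 0

Ȟ^0(U;F) ≅ 0, Ȟ^1(U;F) ≅ Z/2, Ȟ^2(U;F) ≅ 0


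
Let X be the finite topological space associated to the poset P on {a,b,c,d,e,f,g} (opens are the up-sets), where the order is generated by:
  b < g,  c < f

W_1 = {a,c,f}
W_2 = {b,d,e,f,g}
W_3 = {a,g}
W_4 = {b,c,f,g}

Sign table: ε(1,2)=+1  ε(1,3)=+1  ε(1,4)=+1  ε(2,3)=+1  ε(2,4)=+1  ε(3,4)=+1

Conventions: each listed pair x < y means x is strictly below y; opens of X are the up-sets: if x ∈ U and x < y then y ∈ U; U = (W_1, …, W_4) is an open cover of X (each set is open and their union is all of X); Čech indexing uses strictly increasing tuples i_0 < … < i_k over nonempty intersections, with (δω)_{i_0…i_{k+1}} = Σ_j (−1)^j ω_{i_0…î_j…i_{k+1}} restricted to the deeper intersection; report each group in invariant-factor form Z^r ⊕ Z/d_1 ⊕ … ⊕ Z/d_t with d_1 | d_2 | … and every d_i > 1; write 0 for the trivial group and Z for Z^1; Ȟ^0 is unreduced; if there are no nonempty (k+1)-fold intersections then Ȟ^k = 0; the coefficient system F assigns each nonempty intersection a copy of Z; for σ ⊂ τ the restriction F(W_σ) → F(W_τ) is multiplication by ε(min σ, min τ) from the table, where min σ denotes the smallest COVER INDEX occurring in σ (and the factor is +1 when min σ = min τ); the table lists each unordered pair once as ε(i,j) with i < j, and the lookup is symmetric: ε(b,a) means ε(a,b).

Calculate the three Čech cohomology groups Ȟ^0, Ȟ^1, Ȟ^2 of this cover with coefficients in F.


intersection data:
  W12={f} W13={a} W14={c,f} W23={g} W24={b,f,g} W34={g}
  W124={f} W234={g}
C dims 4,6,2; δ0: rk 3, SNF 1^3; δ1: rk 2, SNF 1^2
Ȟ^0 = (4 − 3) − 0 = 1, so Ȟ^0 ≅ Z
Ȟ^1 = (6 − 2) − 3 = 1, so Ȟ^1 ≅ Z
Ȟ^2 = (2 − 0) − 2 = 0, so Ȟ^2 ≅ 0

Ȟ^0 = Z, Ȟ^1 = Z, Ȟ^2 = 0


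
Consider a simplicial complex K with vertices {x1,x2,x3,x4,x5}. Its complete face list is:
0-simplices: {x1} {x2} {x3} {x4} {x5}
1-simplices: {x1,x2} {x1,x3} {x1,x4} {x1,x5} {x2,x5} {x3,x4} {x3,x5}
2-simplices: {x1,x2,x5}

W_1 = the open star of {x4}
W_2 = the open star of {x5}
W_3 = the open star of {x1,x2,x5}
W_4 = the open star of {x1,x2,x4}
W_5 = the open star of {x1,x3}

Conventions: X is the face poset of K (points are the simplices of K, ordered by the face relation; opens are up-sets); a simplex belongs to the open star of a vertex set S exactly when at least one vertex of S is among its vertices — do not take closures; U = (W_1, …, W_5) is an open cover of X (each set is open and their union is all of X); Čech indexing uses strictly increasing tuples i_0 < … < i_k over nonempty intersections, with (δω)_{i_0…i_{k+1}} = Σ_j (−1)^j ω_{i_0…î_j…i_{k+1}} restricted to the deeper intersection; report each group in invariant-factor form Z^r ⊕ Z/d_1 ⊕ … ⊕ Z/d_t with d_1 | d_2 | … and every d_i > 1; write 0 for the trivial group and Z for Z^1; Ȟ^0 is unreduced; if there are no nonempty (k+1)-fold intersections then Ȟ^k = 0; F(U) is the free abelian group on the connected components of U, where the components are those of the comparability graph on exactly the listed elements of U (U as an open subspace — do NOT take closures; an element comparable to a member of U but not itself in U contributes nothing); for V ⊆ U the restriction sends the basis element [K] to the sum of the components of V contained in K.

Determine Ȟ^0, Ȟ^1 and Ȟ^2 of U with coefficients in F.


Ȟ^0(U;F) ≅ Z, Ȟ^1(U;F) ≅ Z^2 and Ȟ^2(U;F) ≅ 0

nerve simplices:
  W1={{x4},{x1,x4},{x3,x4}} W2={{x5},{x1,x5},{x2,x5},{x3,x5},{x1,x2,x5}} W3={{x1},{x2},{x5},{x1,x2},{x1,x3},{x1,x4},{x1,x5},{x2,x5},{x3,x5},{x1,x2,x5}} W4={{x1},{x2},{x4},{x1,x2},{x1,x3},{x1,x4},{x1,x5},{x2,x5},{x3,x4},{x1,x2,x5}} W5={{x1},{x3},{x1,x2},{x1,x3},{x1,x4},{x1,x5},{x3,x4},{x3,x5},{x1,x2,x5}}
  W13={{x1,x4}} W14={{x4},{x1,x4},{x3,x4}} W15={{x1,x4},{x3,x4}} W23={{x5},{x1,x5},{x2,x5},{x3,x5},{x1,x2,x5}} W24={{x1,x5},{x2,x5},{x1,x2,x5}} W25={{x1,x5},{x3,x5},{x1,x2,x5}} W34={{x1},{x2},{x1,x2},{x1,x3},{x1,x4},{x1,x5},{x2,x5},{x1,x2,x5}} W35={{x1},{x1,x2},{x1,x3},{x1,x4},{x1,x5},{x3,x5},{x1,x2,x5}} W45={{x1},{x1,x2},{x1,x3},{x1,x4},{x1,x5},{x3,x4},{x1,x2,x5}}
  W134={{x1,x4}} W135={{x1,x4}} W145={{x1,x4},{x3,x4}} W234={{x1,x5},{x2,x5},{x1,x2,x5}} W235={{x1,x5},{x3,x5},{x1,x2,x5}} W245={{x1,x5},{x1,x2,x5}} W345={{x1},{x1,x2},{x1,x3},{x1,x4},{x1,x5},{x1,x2,x5}}
  W1345={{x1,x4}} W2345={{x1,x5},{x1,x2,x5}}
components per intersection:
  W1: {{x4},{x1,x4},{x3,x4}}
  W2: {{x5},{x1,x5},{x2,x5},{x3,x5},{x1,x2,x5}}
  W3: {{x1},{x2},{x5},{x1,x2},{x1,x3},{x1,x4},{x1,x5},{x2,x5},{x3,x5},{x1,x2,x5}}
  W4: {{x1},{x2},{x4},{x1,x2},{x1,x3},{x1,x4},{x1,x5},{x2,x5},{x3,x4},{x1,x2,x5}}
  W5: {{x1},{x3},{x1,x2},{x1,x3},{x1,x4},{x1,x5},{x3,x4},{x3,x5},{x1,x2,x5}}
  W13: {{x1,x4}}
  W14: {{x4},{x1,x4},{x3,x4}}
  W15: {{x1,x4}} {{x3,x4}}
  W23: {{x5},{x1,x5},{x2,x5},{x3,x5},{x1,x2,x5}}
  W24: {{x1,x5},{x2,x5},{x1,x2,x5}}
  W25: {{x1,x5},{x1,x2,x5}} {{x3,x5}}
  W34: {{x1},{x2},{x1,x2},{x1,x3},{x1,x4},{x1,x5},{x2,x5},{x1,x2,x5}}
  W35: {{x1},{x1,x2},{x1,x3},{x1,x4},{x1,x5},{x1,x2,x5}} {{x3,x5}}
  W45: {{x1},{x1,x2},{x1,x3},{x1,x4},{x1,x5},{x1,x2,x5}} {{x3,x4}}
  W134: {{x1,x4}}
  W135: {{x1,x4}}
  W145: {{x1,x4}} {{x3,x4}}
  W234: {{x1,x5},{x2,x5},{x1,x2,x5}}
  W235: {{x1,x5},{x1,x2,x5}} {{x3,x5}}
  W245: {{x1,x5},{x1,x2,x5}}
  W345: {{x1},{x1,x2},{x1,x3},{x1,x4},{x1,x5},{x1,x2,x5}}
  W1345: {{x1,x4}}
  W2345: {{x1,x5},{x1,x2,x5}}
C dims 5,13,9,2; δ0: rk 4, SNF 1^4; δ1: rk 7, SNF 1^7; δ2: rk 2, SNF 1^2
degree 0: 5−4−0 = 1 → Ȟ^0 ≅ Z
degree 1: 13−7−4 = 2 → Ȟ^1 ≅ Z^2
degree 2: 9−2−7 = 0 → Ȟ^2 ≅ 0


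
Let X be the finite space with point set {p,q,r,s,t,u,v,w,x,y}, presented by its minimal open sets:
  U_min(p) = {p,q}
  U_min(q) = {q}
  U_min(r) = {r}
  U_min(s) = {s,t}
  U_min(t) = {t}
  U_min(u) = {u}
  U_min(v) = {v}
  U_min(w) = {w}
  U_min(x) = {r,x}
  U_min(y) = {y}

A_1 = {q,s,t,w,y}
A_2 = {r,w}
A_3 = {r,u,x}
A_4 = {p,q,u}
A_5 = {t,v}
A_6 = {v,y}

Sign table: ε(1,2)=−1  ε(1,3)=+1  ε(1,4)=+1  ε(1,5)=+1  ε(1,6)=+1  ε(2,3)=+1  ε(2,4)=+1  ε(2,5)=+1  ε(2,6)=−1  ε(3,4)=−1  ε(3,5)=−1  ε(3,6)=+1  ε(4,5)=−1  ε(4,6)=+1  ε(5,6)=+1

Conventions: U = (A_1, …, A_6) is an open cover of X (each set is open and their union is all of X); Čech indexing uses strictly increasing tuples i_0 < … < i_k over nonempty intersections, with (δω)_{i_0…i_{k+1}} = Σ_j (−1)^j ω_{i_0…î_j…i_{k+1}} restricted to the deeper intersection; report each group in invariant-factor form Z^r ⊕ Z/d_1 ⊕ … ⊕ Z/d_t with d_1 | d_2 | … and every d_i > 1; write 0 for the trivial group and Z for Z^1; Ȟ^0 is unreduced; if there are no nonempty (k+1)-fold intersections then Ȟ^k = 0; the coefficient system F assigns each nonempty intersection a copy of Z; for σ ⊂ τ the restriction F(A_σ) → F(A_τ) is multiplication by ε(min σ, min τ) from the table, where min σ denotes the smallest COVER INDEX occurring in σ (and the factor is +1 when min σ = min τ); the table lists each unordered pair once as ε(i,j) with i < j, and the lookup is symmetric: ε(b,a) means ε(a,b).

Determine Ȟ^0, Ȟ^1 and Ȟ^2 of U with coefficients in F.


Ȟ^0 = Z; Ȟ^1 = Z^2; Ȟ^2 = 0

nerve of the cover:
  A12={w} A14={q} A15={t} A16={y} A23={r} A34={u} A56={v}
C dims 6,7; δ0: rk 5, SNF 1^5
Ȟ^0 = (6 − 5) − 0 = 1, so Ȟ^0 ≅ Z
Ȟ^1 = (7 − 0) − 5 = 2, so Ȟ^1 ≅ Z^2
Ȟ^2 = (0 − 0) − 0 = 0, so Ȟ^2 ≅ 0


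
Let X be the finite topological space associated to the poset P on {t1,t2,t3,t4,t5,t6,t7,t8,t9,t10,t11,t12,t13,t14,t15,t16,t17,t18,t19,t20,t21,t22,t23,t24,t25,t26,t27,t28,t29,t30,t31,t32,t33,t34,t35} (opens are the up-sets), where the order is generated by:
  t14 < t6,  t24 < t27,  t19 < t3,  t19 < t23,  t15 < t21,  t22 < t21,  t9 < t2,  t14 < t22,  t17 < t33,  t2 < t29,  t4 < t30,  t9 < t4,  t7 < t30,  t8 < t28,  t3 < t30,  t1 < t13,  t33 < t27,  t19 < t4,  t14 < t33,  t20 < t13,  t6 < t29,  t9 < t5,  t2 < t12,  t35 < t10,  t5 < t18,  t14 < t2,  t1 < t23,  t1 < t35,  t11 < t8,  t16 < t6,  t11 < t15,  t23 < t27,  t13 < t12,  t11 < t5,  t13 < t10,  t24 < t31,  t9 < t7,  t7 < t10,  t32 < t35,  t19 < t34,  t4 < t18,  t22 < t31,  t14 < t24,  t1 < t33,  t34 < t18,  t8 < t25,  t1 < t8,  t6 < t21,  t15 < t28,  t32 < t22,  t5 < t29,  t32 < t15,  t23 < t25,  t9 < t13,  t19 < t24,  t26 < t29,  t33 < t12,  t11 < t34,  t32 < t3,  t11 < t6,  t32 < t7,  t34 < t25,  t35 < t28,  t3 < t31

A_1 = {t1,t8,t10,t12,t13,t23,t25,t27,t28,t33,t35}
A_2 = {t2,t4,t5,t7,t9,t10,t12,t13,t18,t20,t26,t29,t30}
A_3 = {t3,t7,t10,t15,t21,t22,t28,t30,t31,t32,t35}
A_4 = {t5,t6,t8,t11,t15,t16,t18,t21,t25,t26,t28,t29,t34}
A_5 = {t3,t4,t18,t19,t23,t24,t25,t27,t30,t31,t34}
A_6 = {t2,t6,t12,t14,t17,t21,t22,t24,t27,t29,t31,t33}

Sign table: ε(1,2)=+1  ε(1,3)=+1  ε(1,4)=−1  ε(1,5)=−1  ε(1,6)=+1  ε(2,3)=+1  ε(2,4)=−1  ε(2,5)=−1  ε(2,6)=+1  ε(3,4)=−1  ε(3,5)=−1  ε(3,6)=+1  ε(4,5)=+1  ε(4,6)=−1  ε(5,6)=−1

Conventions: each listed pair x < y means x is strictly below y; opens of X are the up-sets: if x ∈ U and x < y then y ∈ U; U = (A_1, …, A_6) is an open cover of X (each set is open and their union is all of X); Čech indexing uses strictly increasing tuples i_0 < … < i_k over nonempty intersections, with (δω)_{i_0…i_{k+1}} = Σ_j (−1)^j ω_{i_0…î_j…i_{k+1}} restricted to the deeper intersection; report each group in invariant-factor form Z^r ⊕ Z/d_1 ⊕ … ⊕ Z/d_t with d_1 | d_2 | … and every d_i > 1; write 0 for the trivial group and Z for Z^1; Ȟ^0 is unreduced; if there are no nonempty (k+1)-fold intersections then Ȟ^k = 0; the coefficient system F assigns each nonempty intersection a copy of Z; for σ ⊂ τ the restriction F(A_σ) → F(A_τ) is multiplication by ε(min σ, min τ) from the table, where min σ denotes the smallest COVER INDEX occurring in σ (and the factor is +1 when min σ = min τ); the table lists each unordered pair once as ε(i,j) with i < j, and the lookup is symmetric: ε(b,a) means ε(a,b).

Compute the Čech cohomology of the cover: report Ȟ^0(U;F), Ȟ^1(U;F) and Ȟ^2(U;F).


nerve of the cover:
  A12={t10,t12,t13} A13={t10,t28,t35} A14={t8,t25,t28} A15={t23,t25,t27} A16={t12,t27,t33} A23={t7,t10,t30} A24={t5,t18,t26,t29} A25={t4,t18,t30} A26={t2,t12,t29} A34={t15,t21,t28} A35={t3,t30,t31} A36={t21,t22,t31} A45={t18,t25,t34} A46={t6,t21,t29} A56={t24,t27,t31}
  A123={t10} A126={t12} A134={t28} A145={t25} A156={t27} A235={t30} A245={t18} A246={t29} A346={t21} A356={t31}
C dims 6,15,10; δ0: rk 5, SNF 1^5; δ1: rk 10, SNF 1^9·2
Ȟ^0 = (6 − 5) − 0 = 1, so Ȟ^0 ≅ Z
Ȟ^1 = (15 − 10) − 5 = 0, so Ȟ^1 ≅ 0
Ȟ^2 = (10 − 0) − 10 = 0 plus torsion [2], so Ȟ^2 ≅ Z/2

Ȟ^0 = Z,  Ȟ^1 = 0,  Ȟ^2 = Z/2


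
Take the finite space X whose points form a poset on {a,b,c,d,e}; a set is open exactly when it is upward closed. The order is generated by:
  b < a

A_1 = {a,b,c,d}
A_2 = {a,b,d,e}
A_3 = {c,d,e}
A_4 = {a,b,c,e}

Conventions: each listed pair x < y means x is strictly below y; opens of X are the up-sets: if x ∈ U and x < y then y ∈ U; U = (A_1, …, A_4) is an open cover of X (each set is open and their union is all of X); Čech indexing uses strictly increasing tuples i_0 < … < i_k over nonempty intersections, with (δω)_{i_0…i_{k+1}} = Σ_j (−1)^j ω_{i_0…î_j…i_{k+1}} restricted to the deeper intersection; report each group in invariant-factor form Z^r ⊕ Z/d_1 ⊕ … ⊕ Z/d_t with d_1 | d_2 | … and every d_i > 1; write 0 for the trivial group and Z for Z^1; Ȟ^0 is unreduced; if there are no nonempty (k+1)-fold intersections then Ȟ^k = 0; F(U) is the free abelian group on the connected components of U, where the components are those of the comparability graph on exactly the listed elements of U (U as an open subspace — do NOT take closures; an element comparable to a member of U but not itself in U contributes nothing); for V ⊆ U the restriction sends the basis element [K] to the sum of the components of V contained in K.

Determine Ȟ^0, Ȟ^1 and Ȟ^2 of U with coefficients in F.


nonempty intersections:
  A12={a,b,d} A13={c,d} A14={a,b,c} A23={d,e} A24={a,b,e} A34={c,e}
  A123={d} A124={a,b} A134={c} A234={e}
components per intersection:
  A1: {a,b} {c} {d}
  A2: {a,b} {d} {e}
  A3: {c} {d} {e}
  A4: {a,b} {c} {e}
  A12: {a,b} {d}
  A13: {c} {d}
  A14: {a,b} {c}
  A23: {d} {e}
  A24: {a,b} {e}
  A34: {c} {e}
  A123: {d}
  A124: {a,b}
  A134: {c}
  A234: {e}
C dims 12,12,4; δ0: rk 8, SNF 1^8; δ1: rk 4, SNF 1^4
Ȟ^0: (12−8)−0=4 ⇒ Z^4
Ȟ^1: (12−4)−8=0 ⇒ 0
Ȟ^2: (4−0)−4=0 ⇒ 0

Ȟ^0 ≅ Z^4,  Ȟ^1 ≅ 0,  Ȟ^2 ≅ 0


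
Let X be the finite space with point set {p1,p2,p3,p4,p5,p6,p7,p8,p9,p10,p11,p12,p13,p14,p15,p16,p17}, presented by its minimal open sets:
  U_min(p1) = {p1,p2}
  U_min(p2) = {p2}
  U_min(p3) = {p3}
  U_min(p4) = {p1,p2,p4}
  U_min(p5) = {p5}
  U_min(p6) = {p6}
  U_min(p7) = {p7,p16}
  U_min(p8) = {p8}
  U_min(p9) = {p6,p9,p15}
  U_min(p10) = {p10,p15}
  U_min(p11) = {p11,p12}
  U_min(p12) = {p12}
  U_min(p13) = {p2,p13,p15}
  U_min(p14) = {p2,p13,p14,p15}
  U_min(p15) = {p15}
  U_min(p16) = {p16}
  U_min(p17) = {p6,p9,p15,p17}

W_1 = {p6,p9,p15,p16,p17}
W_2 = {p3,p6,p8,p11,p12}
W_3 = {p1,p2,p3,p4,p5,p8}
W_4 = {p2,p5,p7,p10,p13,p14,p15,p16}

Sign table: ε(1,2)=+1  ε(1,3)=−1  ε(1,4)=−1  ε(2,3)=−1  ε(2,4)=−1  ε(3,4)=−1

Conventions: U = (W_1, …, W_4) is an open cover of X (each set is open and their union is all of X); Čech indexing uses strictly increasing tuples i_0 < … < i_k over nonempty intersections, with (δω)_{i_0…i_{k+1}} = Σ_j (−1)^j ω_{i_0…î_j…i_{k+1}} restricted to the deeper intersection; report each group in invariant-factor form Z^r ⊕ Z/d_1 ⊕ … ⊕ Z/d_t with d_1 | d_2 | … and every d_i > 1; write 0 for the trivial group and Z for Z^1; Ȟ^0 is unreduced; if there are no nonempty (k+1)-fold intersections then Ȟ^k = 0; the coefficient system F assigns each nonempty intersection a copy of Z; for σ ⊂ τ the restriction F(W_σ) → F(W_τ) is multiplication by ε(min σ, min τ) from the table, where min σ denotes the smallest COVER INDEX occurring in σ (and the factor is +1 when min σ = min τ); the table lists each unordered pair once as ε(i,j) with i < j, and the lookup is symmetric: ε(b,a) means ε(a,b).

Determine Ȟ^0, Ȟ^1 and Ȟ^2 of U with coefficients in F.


nonempty overlaps:
  W12={p6} W14={p15,p16} W23={p3,p8} W34={p2,p5}
C dims 4,4; δ0: rk 4, SNF 1^3·2
degree 0: 4−4−0 = 0 → Ȟ^0 ≅ 0
degree 1: 4−0−4 = 0 plus torsion [2] → Ȟ^1 ≅ Z/2
degree 2: 0−0−0 = 0 → Ȟ^2 ≅ 0

Ȟ^0(U;F) ≅ 0,  Ȟ^1(U;F) ≅ Z/2,  Ȟ^2(U;F) ≅ 0


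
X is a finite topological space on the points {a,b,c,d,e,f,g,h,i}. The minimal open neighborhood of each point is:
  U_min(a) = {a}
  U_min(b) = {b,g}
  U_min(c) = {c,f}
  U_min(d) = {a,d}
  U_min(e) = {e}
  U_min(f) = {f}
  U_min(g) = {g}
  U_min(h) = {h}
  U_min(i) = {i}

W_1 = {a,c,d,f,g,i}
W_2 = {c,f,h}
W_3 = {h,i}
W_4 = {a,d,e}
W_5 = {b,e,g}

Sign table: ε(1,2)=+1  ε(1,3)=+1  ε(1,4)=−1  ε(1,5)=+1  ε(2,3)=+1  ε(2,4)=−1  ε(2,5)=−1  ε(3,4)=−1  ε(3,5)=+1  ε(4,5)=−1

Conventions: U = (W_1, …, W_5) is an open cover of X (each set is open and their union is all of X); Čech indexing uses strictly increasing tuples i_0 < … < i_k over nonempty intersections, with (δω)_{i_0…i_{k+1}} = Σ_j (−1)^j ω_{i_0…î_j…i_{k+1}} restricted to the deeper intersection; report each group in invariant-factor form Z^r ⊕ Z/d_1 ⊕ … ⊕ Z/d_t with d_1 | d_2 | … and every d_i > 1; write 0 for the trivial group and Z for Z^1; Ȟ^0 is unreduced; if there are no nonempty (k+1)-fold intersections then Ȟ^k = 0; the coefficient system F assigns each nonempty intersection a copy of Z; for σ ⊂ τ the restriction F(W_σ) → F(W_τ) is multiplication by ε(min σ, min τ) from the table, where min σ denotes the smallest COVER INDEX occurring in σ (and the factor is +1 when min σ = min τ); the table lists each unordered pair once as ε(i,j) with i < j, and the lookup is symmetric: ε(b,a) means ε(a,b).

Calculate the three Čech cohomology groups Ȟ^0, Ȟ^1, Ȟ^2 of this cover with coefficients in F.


nerve of the cover:
  W12={c,f} W13={i} W14={a,d} W15={g} W23={h} W45={e}
C dims 5,6; δ0: rk 4, SNF 1^4
Ȟ^0 = (5 − 4) − 0 = 1, so Ȟ^0 ≅ Z
Ȟ^1 = (6 − 0) − 4 = 2, so Ȟ^1 ≅ Z^2
Ȟ^2 = (0 − 0) − 0 = 0, so Ȟ^2 ≅ 0

Ȟ^0 = Z, Ȟ^1 = Z^2 and Ȟ^2 = 0


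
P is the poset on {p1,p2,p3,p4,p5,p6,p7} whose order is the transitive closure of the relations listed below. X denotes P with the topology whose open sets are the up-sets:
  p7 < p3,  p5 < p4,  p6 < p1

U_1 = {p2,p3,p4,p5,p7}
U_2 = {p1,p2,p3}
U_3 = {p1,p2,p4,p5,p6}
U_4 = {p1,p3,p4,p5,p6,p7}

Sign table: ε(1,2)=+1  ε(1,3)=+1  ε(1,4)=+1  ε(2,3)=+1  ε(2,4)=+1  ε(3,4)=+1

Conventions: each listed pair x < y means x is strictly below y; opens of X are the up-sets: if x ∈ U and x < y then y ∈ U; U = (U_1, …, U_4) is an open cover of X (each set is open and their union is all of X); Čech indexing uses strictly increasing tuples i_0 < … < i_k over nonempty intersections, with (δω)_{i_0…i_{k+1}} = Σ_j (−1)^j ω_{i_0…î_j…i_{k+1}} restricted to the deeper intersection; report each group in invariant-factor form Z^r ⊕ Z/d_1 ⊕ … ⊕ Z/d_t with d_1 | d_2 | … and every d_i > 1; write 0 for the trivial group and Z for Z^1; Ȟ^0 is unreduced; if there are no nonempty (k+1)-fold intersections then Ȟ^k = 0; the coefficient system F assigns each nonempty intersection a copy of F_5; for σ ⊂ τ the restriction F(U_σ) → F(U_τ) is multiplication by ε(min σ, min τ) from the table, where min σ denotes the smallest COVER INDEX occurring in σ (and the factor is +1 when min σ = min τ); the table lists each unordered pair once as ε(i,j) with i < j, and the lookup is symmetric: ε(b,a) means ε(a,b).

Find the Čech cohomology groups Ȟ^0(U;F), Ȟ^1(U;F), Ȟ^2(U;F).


nerve of the cover:
  U12={p2,p3} U13={p2,p4,p5} U14={p3,p4,p5,p7} U23={p1,p2} U24={p1,p3} U34={p1,p4,p5,p6}
  U123={p2} U124={p3} U134={p4,p5} U234={p1}
C dims 4,6,4; δ0: rk_F5 3; δ1: rk_F5 3
Ȟ^0 = (4 − 3) − 0 = 1, so Ȟ^0 ≅ Z/5
Ȟ^1 = (6 − 3) − 3 = 0, so Ȟ^1 ≅ 0
Ȟ^2 = (4 − 0) − 3 = 1, so Ȟ^2 ≅ Z/5

Ȟ^0 ≅ Z/5,  Ȟ^1 ≅ 0,  Ȟ^2 ≅ Z/5


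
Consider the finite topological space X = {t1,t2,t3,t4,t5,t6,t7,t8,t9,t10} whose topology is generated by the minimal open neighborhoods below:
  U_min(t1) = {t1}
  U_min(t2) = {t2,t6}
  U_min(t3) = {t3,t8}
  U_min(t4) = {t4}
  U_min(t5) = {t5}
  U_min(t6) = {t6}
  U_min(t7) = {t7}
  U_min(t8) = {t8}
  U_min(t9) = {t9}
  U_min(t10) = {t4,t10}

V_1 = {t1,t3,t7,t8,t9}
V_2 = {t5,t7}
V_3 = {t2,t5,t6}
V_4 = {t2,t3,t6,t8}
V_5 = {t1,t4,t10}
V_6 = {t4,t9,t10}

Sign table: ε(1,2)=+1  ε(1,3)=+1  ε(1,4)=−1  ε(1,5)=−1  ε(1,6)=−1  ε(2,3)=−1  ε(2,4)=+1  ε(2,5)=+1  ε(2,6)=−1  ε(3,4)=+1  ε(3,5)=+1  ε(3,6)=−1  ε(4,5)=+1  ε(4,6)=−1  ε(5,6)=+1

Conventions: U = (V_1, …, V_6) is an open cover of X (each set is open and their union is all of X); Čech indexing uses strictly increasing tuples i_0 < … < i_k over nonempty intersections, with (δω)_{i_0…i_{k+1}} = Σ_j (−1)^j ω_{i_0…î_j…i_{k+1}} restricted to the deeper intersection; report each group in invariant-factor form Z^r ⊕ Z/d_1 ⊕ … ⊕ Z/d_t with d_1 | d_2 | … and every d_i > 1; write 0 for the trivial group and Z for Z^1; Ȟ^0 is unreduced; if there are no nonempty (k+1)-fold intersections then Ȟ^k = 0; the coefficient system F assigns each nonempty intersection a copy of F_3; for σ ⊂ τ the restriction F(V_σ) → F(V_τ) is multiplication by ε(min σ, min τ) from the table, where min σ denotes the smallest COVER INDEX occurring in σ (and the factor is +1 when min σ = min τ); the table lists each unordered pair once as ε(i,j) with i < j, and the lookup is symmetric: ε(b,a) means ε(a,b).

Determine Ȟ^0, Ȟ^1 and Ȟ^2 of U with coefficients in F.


Ȟ^0 = Z/3,  Ȟ^1 = Z/3 ⊕ Z/3,  Ȟ^2 = 0

nonempty overlaps:
  V12={t7} V14={t3,t8} V15={t1} V16={t9} V23={t5} V34={t2,t6} V56={t4,t10}
C dims 6,7; δ0: rk_F3 5
degree 0: 6−5−0 = 1 → Ȟ^0 ≅ Z/3
degree 1: 7−0−5 = 2 → Ȟ^1 ≅ Z/3 ⊕ Z/3
degree 2: 0−0−0 = 0 → Ȟ^2 ≅ 0
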